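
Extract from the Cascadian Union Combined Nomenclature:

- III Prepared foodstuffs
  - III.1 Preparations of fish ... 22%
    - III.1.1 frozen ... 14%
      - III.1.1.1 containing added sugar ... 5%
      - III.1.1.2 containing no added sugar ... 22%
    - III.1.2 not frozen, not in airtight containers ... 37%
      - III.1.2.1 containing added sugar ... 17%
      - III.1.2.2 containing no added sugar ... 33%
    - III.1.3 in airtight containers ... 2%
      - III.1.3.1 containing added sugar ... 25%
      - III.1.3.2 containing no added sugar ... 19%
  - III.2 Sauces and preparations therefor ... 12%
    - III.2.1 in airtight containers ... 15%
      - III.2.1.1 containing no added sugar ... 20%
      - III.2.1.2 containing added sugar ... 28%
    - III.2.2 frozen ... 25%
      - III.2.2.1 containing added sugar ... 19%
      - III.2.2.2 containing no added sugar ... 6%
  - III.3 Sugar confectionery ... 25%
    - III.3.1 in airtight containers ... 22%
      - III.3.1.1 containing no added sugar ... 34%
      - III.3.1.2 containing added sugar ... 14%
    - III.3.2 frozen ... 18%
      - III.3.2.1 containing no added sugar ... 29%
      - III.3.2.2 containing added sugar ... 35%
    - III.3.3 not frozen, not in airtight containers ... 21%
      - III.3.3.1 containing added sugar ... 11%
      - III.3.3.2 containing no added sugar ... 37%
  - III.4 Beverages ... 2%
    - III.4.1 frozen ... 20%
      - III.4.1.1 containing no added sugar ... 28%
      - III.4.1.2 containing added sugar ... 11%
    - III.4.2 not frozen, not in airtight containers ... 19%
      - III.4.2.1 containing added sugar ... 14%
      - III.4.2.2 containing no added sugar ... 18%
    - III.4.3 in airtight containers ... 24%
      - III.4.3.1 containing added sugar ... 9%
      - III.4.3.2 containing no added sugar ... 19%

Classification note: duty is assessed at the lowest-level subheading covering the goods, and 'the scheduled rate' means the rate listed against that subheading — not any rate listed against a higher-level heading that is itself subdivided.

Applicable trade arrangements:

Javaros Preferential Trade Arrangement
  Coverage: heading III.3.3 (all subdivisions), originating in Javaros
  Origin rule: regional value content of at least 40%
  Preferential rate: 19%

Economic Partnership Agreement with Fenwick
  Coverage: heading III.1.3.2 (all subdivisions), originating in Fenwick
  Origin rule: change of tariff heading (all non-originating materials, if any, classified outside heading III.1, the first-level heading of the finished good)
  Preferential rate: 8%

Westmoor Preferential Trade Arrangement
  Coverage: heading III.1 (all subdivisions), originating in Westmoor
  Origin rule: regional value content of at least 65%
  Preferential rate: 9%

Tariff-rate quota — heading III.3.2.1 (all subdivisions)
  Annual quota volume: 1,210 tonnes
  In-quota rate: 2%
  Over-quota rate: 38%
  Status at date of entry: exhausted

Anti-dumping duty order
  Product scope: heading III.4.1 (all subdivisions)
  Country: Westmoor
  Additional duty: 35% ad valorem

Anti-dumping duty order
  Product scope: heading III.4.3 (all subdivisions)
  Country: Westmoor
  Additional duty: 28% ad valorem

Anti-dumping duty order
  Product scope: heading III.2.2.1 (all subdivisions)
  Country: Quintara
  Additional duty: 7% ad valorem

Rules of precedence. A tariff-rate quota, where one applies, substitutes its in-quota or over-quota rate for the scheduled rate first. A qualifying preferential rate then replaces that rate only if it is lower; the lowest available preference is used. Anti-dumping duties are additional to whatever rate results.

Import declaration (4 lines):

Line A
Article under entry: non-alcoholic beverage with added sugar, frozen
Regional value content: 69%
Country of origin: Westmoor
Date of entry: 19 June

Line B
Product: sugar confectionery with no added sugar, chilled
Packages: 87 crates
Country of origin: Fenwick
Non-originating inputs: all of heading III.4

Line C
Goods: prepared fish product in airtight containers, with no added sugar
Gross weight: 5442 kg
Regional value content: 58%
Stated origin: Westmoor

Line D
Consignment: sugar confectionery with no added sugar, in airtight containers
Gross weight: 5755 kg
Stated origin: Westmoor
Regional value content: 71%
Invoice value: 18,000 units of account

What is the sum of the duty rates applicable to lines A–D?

Line A: non-alcoholic beverage → III.4; frozen → III.4.1; with added sugar → III.4.1.2. Scheduled 11%. Westmoor agreement on III.1: III.4.1.2 not covered; anti-dumping (Westmoor, III.4.1): +35%; total 11% + 35% = 46%. → 46%.
Line B: sugar confectionery → III.3; chilled → III.3.3; with no added sugar → III.3.3.2. Scheduled 37%. Fenwick agreement on III.1.3.2: III.3.3.2 not covered. → 37%.
Line C: prepared fish product → III.1; in airtight containers → III.1.3; with no added sugar → III.1.3.2. Scheduled 19%. Westmoor agreement on III.1: RVC < 65%. → 19%.
Line D: sugar confectionery → III.3; in airtight containers → III.3.1; with no added sugar → III.3.1.1. Scheduled 34%. Westmoor agreement on III.1: III.3.1.1 not covered. → 34%.
Sum: 46% + 37% + 19% + 34% = 136%.

136%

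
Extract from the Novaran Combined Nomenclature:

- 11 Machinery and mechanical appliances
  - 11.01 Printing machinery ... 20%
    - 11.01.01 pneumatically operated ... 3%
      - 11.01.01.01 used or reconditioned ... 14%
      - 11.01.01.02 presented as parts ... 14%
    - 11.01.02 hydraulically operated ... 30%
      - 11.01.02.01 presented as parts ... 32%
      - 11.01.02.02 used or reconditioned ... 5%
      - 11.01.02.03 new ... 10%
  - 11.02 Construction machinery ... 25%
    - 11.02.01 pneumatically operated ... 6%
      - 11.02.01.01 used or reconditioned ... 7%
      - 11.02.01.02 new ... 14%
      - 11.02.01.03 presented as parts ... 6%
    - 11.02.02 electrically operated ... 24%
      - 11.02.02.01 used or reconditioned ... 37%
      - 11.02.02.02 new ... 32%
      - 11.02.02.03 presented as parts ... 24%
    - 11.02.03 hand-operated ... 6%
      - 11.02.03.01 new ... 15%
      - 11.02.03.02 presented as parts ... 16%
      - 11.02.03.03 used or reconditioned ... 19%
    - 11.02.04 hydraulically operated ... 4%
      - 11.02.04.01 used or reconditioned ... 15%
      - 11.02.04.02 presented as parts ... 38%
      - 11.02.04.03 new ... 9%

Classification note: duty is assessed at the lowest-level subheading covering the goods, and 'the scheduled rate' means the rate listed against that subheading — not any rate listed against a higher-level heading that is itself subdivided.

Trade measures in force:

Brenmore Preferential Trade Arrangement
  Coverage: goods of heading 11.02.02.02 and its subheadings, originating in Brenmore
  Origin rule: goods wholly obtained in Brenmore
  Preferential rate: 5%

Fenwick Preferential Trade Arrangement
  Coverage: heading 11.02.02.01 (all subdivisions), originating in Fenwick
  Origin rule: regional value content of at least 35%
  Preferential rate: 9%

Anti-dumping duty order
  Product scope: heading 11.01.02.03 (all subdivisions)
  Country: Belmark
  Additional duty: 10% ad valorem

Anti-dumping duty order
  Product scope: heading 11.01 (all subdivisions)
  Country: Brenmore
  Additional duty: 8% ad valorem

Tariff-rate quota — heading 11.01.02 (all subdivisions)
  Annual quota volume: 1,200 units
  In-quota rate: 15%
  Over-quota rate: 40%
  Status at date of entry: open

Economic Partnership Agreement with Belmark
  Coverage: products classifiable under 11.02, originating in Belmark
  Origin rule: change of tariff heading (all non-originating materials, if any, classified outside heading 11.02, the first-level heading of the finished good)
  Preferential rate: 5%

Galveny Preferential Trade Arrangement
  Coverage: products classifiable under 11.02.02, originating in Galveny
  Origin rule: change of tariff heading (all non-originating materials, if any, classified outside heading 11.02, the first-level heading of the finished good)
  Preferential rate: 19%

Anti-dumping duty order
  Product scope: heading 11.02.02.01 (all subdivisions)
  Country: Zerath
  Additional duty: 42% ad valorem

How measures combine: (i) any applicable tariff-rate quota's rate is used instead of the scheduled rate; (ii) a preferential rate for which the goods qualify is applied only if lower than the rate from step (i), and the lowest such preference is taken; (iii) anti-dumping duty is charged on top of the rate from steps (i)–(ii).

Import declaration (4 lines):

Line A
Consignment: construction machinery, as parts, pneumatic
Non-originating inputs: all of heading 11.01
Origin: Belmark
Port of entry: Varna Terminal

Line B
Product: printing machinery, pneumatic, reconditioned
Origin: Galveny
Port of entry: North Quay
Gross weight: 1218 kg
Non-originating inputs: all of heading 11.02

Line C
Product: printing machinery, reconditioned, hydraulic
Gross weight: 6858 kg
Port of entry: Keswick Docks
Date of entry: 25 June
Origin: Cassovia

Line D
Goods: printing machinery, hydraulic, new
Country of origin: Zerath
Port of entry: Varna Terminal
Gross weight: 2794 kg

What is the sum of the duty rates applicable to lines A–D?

49%

Line A: construction → 11.02; pneumatic → 11.02.01; as parts → 11.02.01.03. Scheduled 6%. Belmark agreement on 11.02: CTH met → 5% available; preferential 5%. → 5%.
Line B: printing → 11.01; pneumatic → 11.01.01; reconditioned → 11.01.01.01. Scheduled 14%. Galveny agreement on 11.02.02: 11.01.01.01 not covered. → 14%.
Line C: printing → 11.01; hydraulic → 11.01.02; reconditioned → 11.01.02.02. Scheduled 5%. quota on 11.01.02 open → in-quota 15%. → 15%.
Line D: printing → 11.01; hydraulic → 11.01.02; new → 11.01.02.03. Scheduled 10%. quota on 11.01.02 open → in-quota 15%. → 15%.
Sum: 5% + 14% + 15% + 15% = 49%.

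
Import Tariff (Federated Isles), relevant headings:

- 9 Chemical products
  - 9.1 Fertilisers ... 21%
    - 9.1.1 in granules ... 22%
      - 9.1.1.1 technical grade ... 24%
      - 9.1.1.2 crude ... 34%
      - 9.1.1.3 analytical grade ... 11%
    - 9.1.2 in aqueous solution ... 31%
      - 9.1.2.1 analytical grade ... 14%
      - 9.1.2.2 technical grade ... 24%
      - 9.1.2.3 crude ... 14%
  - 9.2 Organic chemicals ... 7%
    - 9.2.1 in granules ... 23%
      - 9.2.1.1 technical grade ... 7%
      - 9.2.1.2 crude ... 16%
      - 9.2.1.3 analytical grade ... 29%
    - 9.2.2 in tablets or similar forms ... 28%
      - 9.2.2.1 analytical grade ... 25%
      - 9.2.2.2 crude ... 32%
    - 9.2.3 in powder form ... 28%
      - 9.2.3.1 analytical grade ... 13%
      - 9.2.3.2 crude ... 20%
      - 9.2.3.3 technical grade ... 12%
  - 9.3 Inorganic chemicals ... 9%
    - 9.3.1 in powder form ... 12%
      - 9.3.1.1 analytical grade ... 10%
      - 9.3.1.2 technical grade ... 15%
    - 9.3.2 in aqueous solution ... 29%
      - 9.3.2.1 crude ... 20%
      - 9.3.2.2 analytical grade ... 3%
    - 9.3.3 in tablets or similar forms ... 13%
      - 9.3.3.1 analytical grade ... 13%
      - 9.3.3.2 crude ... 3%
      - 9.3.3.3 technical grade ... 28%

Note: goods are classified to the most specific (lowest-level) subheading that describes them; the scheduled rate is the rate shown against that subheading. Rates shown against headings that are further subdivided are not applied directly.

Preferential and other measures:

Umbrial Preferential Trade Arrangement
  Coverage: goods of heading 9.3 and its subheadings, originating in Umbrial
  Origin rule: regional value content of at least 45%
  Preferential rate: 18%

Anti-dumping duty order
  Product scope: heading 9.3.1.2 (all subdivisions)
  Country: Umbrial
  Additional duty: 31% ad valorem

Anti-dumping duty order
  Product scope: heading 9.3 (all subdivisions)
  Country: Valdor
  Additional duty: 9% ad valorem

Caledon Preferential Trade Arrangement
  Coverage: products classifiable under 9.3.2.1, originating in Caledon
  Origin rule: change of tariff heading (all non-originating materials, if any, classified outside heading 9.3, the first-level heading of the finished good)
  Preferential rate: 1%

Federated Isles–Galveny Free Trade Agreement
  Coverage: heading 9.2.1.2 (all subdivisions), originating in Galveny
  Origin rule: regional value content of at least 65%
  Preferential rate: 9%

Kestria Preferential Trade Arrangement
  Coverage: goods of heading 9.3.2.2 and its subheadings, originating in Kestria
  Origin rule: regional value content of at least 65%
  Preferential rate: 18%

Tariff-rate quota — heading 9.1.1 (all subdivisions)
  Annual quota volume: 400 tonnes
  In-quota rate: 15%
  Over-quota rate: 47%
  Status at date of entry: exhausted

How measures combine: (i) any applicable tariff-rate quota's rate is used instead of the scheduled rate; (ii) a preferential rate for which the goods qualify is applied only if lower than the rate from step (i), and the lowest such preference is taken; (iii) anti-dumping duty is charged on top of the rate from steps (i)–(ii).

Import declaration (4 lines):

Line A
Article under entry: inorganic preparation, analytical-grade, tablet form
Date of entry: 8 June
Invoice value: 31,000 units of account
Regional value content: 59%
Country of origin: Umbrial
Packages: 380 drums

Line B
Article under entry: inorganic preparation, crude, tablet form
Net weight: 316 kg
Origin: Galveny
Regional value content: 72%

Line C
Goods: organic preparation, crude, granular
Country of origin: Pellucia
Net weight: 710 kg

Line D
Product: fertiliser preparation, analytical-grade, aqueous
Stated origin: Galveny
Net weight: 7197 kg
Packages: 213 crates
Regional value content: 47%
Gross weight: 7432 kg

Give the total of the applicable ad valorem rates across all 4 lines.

46%

Line A: inorganic → 9.3; tablet form → 9.3.3; analytical-grade → 9.3.3.1. Scheduled 13%. Umbrial agreement on 9.3: RVC ≥ 45% → 18% available; preference 18% not lower than 13% → no reduction. → 13%.
Line B: inorganic → 9.3; tablet form → 9.3.3; crude → 9.3.3.2. Scheduled 3%. Galveny agreement on 9.2.1.2: 9.3.3.2 not covered. → 3%.
Line C: organic → 9.2; granular → 9.2.1; crude → 9.2.1.2. Scheduled 16%. No special measure applies. → 16%.
Line D: fertiliser → 9.1; aqueous → 9.1.2; analytical-grade → 9.1.2.1. Scheduled 14%. Galveny agreement on 9.2.1.2: 9.1.2.1 not covered. → 14%.
Sum: 13% + 3% + 16% + 14% = 46%.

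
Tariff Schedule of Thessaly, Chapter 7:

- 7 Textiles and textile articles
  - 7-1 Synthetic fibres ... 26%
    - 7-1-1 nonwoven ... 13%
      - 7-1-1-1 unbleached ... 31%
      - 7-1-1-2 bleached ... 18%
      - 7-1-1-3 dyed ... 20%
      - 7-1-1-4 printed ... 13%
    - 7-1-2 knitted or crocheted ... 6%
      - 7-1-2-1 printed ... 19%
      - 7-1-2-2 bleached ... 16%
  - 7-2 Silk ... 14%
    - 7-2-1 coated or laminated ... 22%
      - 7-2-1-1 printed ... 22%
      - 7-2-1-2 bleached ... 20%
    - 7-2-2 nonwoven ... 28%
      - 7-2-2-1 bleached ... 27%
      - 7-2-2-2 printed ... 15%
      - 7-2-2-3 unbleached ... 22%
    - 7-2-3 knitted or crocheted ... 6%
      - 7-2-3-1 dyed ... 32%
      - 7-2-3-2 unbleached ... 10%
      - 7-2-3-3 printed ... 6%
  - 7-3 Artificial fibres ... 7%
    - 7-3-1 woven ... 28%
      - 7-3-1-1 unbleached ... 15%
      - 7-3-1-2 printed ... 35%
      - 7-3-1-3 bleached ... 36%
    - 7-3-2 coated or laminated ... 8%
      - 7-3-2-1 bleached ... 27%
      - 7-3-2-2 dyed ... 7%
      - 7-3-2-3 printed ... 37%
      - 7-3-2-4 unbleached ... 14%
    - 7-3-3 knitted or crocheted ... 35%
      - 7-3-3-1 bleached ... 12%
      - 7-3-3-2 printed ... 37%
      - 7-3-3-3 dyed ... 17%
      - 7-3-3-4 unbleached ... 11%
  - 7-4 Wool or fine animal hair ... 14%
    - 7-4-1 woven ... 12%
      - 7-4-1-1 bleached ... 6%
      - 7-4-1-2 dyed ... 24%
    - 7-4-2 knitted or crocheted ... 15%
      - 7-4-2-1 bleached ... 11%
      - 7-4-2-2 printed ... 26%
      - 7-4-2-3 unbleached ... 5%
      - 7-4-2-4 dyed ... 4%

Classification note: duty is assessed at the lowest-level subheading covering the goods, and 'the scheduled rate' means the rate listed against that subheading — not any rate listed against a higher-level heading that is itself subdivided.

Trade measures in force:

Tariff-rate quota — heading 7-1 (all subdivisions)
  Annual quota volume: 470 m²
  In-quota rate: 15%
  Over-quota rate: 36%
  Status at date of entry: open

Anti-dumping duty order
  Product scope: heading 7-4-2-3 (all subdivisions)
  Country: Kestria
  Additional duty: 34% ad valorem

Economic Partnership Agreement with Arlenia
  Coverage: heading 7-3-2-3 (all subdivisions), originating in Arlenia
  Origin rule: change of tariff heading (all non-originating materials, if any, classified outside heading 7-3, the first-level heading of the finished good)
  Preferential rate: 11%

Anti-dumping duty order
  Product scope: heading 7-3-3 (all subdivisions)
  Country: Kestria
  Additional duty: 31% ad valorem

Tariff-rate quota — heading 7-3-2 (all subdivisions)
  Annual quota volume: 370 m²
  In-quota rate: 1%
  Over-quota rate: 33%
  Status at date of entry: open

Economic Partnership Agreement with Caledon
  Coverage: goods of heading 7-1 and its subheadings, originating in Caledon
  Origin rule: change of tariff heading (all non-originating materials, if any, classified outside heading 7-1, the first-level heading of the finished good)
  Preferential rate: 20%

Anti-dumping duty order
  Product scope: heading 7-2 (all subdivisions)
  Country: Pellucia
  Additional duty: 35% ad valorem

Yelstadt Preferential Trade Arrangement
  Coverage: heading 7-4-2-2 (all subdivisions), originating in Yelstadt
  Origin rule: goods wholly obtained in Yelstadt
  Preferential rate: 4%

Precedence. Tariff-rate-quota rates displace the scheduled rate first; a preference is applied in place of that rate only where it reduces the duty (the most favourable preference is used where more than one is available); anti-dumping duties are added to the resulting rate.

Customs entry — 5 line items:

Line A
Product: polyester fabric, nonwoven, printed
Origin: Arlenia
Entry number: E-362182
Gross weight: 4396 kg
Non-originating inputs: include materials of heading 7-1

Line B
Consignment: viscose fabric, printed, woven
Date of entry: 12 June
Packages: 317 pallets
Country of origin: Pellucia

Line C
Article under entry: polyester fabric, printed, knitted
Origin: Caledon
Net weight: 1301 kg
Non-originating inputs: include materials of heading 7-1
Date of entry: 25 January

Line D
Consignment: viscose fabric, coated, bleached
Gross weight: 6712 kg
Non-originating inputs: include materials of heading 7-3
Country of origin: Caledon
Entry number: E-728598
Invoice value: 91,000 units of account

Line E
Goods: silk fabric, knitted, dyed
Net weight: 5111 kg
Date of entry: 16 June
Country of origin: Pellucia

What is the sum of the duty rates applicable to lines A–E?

Line A: polyester → 7-1; nonwoven → 7-1-1; printed → 7-1-1-4. Scheduled 13%. quota on 7-1 open → in-quota 15%; Arlenia agreement on 7-3-2-3: 7-1-1-4 not covered. → 15%.
Line B: viscose → 7-3; woven → 7-3-1; printed → 7-3-1-2. Scheduled 35%. No special measure applies. → 35%.
Line C: polyester → 7-1; knitted → 7-1-2; printed → 7-1-2-1. Scheduled 19%. quota on 7-1 open → in-quota 15%; Caledon agreement on 7-1: CTH not met. → 15%.
Line D: viscose → 7-3; coated → 7-3-2; bleached → 7-3-2-1. Scheduled 27%. quota on 7-3-2 open → in-quota 1%; Caledon agreement on 7-1: 7-3-2-1 not covered. → 1%.
Line E: silk → 7-2; knitted → 7-2-3; dyed → 7-2-3-1. Scheduled 32%. anti-dumping (Pellucia, 7-2): +35%; total 32% + 35% = 67%. → 67%.
Sum: 15% + 35% + 15% + 1% + 67% = 133%.

133%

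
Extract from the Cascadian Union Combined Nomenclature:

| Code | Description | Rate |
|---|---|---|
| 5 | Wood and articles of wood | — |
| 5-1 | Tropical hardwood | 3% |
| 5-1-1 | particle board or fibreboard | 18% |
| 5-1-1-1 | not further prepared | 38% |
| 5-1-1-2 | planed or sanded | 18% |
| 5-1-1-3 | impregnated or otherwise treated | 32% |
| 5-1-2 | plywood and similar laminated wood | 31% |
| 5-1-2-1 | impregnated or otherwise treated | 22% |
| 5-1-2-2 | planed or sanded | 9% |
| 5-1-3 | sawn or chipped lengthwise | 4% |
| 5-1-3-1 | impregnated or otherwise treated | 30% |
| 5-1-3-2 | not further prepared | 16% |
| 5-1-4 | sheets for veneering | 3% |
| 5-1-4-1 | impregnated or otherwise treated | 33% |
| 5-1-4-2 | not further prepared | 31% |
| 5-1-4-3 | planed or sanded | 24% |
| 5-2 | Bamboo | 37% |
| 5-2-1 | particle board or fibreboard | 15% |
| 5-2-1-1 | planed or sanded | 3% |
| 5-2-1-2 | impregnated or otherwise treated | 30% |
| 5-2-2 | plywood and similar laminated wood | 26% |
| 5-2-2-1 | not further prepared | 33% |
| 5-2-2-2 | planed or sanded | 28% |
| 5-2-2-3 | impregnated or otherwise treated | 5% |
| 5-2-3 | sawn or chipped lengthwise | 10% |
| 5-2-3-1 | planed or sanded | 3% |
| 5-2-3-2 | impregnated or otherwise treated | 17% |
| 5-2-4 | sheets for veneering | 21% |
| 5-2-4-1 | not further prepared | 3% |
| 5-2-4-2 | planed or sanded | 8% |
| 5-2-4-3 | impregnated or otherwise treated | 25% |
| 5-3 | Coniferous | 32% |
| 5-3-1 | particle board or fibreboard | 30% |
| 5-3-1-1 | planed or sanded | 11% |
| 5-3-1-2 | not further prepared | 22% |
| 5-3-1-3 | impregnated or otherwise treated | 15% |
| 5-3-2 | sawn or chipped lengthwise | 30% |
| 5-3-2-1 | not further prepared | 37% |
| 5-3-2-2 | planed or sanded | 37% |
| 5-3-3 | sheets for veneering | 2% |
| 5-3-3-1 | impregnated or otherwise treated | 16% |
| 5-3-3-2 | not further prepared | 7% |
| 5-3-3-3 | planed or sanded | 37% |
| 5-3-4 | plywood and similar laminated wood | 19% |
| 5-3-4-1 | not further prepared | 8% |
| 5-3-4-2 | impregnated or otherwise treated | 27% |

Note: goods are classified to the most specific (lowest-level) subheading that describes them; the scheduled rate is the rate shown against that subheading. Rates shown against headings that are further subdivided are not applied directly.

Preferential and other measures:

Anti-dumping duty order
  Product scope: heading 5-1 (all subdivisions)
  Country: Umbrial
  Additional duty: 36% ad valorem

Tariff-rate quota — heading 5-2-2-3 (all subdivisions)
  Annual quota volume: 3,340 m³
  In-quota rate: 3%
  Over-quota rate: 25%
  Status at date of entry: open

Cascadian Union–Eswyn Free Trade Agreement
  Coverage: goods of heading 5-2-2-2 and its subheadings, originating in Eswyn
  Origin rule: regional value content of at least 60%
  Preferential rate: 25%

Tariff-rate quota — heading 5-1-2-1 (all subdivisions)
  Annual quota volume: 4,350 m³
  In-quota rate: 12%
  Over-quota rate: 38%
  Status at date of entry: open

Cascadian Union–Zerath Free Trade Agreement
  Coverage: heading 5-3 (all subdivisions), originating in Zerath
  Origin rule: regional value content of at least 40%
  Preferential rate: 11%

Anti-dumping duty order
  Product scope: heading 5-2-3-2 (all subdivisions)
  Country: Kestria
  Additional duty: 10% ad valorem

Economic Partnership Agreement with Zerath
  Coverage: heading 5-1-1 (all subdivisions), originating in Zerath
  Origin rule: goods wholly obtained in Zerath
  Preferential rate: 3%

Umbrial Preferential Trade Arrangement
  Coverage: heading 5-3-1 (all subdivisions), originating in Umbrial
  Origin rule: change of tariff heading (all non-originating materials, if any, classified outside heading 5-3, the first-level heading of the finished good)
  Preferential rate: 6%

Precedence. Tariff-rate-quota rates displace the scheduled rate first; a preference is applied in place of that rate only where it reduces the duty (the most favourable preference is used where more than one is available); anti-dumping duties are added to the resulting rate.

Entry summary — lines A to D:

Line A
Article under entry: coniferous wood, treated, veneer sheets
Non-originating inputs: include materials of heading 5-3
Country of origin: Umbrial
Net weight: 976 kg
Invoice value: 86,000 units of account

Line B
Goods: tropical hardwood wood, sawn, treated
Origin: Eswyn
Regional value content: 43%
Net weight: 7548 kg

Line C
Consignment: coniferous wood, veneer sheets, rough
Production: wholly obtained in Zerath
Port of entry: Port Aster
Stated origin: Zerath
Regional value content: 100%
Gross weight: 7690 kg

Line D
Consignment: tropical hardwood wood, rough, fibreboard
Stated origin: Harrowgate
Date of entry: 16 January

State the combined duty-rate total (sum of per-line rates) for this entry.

Line A: coniferous → 5-3; veneer sheets → 5-3-3; treated → 5-3-3-1. Scheduled 16%. Umbrial agreement on 5-3-1: 5-3-3-1 not covered. → 16%.
Line B: tropical hardwood → 5-1; sawn → 5-1-3; treated → 5-1-3-1. Scheduled 30%. Eswyn agreement on 5-2-2-2: 5-1-3-1 not covered. → 30%.
Line C: coniferous → 5-3; veneer sheets → 5-3-3; rough → 5-3-3-2. Scheduled 7%. Zerath agreement on 5-3: RVC ≥ 40% → 11% available; Zerath agreement on 5-1-1: 5-3-3-2 not covered; preference 11% not lower than 7% → no reduction. → 7%.
Line D: tropical hardwood → 5-1; fibreboard → 5-1-1; rough → 5-1-1-1. Scheduled 38%. No special measure applies. → 38%.
Sum: 16% + 30% + 7% + 38% = 91%.

91%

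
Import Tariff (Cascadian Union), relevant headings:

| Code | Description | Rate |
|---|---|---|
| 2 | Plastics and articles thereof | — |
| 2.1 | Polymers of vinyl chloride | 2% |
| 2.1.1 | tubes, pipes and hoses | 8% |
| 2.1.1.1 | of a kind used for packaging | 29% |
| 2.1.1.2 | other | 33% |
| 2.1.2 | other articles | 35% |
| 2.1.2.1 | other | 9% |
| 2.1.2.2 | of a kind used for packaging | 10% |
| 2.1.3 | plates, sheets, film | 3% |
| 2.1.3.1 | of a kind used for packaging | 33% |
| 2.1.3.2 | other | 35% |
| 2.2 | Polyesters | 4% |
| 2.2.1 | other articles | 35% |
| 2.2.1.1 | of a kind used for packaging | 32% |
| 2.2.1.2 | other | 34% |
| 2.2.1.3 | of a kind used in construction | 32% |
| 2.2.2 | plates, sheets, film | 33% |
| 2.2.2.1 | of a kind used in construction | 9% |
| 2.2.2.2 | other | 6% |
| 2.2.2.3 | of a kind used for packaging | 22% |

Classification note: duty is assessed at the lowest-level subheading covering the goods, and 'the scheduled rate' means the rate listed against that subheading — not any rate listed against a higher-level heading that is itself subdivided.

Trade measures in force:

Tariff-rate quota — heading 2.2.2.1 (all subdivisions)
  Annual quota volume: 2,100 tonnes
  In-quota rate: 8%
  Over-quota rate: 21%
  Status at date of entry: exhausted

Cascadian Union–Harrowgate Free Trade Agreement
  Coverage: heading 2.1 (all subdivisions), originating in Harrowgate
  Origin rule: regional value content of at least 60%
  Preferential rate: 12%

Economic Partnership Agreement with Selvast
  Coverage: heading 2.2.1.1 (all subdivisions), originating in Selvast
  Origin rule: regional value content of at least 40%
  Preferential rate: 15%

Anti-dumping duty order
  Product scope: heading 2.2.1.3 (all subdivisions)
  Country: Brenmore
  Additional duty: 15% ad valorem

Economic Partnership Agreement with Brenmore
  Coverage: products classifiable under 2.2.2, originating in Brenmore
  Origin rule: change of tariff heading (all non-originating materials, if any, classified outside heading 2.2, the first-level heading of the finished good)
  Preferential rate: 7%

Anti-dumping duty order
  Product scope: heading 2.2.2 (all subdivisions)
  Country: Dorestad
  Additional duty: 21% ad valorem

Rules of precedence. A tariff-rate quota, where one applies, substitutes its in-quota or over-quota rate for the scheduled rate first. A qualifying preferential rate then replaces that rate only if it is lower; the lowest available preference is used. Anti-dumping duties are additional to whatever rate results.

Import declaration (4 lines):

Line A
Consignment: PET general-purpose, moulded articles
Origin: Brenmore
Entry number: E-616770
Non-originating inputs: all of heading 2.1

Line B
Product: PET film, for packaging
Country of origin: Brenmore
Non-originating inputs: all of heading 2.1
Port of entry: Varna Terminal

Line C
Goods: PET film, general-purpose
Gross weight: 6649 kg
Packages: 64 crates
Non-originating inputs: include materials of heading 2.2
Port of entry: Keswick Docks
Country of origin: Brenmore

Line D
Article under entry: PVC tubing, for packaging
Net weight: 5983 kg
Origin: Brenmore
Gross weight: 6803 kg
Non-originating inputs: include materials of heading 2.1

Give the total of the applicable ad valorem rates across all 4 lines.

76%

Line A: PET → 2.2; moulded articles → 2.2.1; general-purpose → 2.2.1.2. Scheduled 34%. Brenmore agreement on 2.2.2: 2.2.1.2 not covered. → 34%.
Line B: PET → 2.2; film → 2.2.2; for packaging → 2.2.2.3. Scheduled 22%. Brenmore agreement on 2.2.2: CTH met → 7% available; preferential 7%. → 7%.
Line C: PET → 2.2; film → 2.2.2; general-purpose → 2.2.2.2. Scheduled 6%. Brenmore agreement on 2.2.2: CTH not met. → 6%.
Line D: PVC → 2.1; tubing → 2.1.1; for packaging → 2.1.1.1. Scheduled 29%. Brenmore agreement on 2.2.2: 2.1.1.1 not covered. → 29%.
Sum: 34% + 7% + 6% + 29% = 76%.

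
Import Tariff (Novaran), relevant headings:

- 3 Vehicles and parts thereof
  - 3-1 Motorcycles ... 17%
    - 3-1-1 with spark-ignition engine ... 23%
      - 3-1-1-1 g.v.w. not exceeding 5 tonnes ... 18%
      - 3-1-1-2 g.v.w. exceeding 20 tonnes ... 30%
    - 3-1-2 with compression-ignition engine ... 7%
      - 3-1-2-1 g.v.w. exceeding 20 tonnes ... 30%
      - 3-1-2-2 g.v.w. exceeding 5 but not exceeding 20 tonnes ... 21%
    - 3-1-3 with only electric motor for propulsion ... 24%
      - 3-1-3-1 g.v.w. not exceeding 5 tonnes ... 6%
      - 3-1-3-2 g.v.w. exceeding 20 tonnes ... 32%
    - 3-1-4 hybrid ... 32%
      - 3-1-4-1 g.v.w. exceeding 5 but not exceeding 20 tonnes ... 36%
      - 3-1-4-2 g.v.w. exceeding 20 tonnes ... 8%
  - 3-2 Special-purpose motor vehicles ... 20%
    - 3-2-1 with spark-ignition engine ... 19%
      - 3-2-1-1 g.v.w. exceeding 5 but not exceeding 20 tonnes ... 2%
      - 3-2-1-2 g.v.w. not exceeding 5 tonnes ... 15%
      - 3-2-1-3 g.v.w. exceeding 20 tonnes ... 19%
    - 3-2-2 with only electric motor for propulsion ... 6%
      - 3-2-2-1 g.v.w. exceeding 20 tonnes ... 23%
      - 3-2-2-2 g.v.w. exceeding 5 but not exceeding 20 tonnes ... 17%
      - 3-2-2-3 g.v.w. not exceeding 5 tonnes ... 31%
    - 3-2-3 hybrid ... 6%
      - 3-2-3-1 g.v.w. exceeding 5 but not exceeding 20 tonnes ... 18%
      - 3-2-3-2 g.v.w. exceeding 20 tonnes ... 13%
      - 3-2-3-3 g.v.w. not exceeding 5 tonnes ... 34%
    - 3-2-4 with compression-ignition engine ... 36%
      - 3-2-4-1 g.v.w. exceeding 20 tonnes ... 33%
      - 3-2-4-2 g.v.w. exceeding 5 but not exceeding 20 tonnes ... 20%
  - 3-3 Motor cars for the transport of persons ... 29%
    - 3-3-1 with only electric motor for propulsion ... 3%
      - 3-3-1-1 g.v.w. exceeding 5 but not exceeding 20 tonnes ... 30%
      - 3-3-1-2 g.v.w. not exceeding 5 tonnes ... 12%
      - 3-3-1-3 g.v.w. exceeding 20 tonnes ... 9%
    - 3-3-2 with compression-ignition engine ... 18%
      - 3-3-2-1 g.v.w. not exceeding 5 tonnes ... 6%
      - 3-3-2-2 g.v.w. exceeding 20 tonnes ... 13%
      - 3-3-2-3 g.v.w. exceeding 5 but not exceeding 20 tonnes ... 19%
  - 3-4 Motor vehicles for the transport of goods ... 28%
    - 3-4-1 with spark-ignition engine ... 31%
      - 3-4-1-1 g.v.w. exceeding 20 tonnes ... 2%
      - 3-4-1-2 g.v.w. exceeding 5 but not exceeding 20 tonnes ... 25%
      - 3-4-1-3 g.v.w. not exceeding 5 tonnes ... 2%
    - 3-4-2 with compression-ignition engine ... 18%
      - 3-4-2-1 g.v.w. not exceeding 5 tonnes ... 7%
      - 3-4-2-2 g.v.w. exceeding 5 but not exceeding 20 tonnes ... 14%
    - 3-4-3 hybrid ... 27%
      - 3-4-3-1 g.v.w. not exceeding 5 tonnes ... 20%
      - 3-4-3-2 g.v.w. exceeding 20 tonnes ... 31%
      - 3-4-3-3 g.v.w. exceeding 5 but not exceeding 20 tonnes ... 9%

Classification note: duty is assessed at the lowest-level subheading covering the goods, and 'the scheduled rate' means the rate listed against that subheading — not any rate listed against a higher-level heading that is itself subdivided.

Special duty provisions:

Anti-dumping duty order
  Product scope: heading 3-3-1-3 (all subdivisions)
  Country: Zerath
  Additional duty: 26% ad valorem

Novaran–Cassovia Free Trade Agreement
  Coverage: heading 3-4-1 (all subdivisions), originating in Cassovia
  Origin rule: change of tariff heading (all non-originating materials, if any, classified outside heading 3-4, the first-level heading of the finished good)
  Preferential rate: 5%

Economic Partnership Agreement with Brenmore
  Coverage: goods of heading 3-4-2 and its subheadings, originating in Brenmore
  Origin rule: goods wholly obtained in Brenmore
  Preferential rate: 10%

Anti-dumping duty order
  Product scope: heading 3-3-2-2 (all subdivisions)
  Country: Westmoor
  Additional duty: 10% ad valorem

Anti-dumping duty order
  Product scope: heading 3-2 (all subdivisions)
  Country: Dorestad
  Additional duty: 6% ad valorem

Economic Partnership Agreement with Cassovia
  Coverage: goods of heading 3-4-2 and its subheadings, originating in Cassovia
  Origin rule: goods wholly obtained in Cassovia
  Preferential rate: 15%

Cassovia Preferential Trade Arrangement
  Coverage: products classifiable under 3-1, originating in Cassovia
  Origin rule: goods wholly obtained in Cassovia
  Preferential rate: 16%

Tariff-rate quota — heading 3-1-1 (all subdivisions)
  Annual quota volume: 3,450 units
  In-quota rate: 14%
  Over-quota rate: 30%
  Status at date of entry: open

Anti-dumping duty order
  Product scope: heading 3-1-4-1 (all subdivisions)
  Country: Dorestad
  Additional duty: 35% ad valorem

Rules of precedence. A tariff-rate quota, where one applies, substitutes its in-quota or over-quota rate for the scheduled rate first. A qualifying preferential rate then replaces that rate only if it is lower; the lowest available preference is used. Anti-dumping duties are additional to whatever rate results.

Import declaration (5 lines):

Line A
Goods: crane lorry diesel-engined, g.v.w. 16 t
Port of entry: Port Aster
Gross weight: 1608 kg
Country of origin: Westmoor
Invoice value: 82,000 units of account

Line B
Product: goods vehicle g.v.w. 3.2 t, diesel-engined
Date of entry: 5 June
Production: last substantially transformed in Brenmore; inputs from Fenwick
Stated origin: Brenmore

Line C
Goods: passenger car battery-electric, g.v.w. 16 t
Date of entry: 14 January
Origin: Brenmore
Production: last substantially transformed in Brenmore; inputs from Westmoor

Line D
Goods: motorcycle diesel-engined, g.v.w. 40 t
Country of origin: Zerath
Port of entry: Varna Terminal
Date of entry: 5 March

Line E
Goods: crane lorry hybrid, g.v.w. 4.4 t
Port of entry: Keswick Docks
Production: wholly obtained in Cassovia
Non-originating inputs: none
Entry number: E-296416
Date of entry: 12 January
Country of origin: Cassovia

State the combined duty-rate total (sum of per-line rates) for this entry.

Line A: crane lorry → 3-2; diesel-engined → 3-2-4; g.v.w. 16 t → 3-2-4-2. Scheduled 20%. No special measure applies. → 20%.
Line B: goods vehicle → 3-4; diesel-engined → 3-4-2; g.v.w. 3.2 t → 3-4-2-1. Scheduled 7%. Brenmore agreement on 3-4-2: not wholly obtained. → 7%.
Line C: passenger car → 3-3; battery-electric → 3-3-1; g.v.w. 16 t → 3-3-1-1. Scheduled 30%. Brenmore agreement on 3-4-2: 3-3-1-1 not covered. → 30%.
Line D: motorcycle → 3-1; diesel-engined → 3-1-2; g.v.w. 40 t → 3-1-2-1. Scheduled 30%. No special measure applies. → 30%.
Line E: crane lorry → 3-2; hybrid → 3-2-3; g.v.w. 4.4 t → 3-2-3-3. Scheduled 34%. Cassovia agreement on 3-4-1: 3-2-3-3 not covered; Cassovia agreement on 3-4-2: 3-2-3-3 not covered; Cassovia agreement on 3-1: 3-2-3-3 not covered. → 34%.
Sum: 20% + 7% + 30% + 30% + 34% = 121%.

121%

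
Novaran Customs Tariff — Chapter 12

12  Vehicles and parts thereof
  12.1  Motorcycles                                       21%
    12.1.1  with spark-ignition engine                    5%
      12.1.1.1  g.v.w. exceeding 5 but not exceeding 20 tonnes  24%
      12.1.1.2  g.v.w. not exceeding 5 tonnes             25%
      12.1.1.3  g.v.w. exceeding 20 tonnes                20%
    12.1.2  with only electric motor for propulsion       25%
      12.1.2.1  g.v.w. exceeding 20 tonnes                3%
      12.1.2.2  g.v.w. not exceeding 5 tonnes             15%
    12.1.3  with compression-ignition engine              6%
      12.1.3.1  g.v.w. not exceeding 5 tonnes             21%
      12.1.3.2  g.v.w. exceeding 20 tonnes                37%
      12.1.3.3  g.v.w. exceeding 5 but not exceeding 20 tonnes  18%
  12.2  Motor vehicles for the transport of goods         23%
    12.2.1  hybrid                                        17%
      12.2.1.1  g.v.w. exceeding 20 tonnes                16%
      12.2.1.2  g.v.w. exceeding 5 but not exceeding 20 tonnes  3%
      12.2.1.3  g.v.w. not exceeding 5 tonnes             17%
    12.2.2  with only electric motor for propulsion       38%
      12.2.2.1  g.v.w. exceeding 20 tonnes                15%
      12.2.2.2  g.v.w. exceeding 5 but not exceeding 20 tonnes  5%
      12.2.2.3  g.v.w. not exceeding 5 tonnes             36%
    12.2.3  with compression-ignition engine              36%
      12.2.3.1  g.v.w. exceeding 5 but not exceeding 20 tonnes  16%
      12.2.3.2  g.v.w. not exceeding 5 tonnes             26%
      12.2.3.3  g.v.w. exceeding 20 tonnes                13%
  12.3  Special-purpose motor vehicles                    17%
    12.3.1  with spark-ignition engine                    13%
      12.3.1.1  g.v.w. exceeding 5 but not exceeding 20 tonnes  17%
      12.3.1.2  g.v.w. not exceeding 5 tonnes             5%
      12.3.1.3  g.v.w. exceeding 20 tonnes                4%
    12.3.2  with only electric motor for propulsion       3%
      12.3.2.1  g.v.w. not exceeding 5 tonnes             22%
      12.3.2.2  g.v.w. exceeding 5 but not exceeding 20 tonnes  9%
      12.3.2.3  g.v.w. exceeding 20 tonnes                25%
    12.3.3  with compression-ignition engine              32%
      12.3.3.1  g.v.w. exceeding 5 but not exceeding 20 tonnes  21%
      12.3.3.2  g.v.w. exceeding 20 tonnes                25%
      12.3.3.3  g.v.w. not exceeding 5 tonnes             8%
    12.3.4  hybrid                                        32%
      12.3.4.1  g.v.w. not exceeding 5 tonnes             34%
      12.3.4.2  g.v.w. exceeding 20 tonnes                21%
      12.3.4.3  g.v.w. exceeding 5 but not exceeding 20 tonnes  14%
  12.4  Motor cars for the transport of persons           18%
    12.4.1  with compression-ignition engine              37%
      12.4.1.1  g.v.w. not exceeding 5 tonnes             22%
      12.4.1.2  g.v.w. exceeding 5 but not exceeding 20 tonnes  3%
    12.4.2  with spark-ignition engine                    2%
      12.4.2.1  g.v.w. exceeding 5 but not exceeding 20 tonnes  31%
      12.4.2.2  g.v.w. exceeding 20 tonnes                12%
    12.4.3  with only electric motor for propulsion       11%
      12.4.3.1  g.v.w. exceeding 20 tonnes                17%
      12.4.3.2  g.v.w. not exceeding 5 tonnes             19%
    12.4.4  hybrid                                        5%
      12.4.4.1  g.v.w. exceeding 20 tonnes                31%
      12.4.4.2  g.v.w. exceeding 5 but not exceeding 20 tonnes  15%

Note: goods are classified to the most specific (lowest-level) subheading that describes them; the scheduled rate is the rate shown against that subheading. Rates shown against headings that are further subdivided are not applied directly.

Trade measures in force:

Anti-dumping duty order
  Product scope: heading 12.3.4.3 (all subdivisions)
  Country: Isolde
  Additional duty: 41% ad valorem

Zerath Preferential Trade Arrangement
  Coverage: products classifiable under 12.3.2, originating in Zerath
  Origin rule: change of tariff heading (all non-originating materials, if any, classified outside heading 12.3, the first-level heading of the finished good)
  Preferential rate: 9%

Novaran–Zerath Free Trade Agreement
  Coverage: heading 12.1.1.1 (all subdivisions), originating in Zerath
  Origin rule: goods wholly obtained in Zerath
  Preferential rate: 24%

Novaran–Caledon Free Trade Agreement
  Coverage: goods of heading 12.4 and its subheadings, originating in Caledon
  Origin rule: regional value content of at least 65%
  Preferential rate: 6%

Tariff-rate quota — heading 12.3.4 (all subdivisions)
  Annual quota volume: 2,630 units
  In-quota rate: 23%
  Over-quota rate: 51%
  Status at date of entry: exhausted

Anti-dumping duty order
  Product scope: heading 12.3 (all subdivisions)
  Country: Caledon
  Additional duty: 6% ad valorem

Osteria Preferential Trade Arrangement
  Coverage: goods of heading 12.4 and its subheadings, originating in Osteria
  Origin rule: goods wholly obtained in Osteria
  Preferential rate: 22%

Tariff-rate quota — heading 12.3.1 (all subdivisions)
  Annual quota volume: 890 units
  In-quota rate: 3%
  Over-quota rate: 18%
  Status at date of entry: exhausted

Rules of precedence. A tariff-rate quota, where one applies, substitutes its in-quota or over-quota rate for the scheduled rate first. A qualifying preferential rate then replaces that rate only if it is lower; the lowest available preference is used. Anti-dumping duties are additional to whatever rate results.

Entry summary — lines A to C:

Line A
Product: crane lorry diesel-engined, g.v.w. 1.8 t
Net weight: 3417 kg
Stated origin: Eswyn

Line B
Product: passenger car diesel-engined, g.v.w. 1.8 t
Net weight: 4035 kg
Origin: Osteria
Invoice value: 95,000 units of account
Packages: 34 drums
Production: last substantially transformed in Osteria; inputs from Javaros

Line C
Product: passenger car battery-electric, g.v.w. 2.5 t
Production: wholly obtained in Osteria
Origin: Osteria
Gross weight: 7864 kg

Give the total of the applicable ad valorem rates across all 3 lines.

Line A: crane lorry → 12.3; diesel-engined → 12.3.3; g.v.w. 1.8 t → 12.3.3.3. Scheduled 8%. No special measure applies. → 8%.
Line B: passenger car → 12.4; diesel-engined → 12.4.1; g.v.w. 1.8 t → 12.4.1.1. Scheduled 22%. Osteria agreement on 12.4: not wholly obtained. → 22%.
Line C: passenger car → 12.4; battery-electric → 12.4.3; g.v.w. 2.5 t → 12.4.3.2. Scheduled 19%. Osteria agreement on 12.4: wholly obtained → 22% available; preference 22% not lower than 19% → no reduction. → 19%.
Sum: 8% + 22% + 19% = 49%.

49%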